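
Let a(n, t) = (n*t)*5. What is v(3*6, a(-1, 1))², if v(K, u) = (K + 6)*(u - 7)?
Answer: 82944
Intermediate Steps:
a(n, t) = 5*n*t
v(K, u) = (-7 + u)*(6 + K) (v(K, u) = (6 + K)*(-7 + u) = (-7 + u)*(6 + K))
v(3*6, a(-1, 1))² = (-42 - 21*6 + 6*(5*(-1)*1) + (3*6)*(5*(-1)*1))² = (-42 - 7*18 + 6*(-5) + 18*(-5))² = (-42 - 126 - 30 - 90)² = (-288)² = 82944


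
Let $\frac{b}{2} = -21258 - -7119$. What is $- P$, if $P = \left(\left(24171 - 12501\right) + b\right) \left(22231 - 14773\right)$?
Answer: $123862464$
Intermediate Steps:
$b = -28278$ ($b = 2 \left(-21258 - -7119\right) = 2 \left(-21258 + 7119\right) = 2 \left(-14139\right) = -28278$)
$P = -123862464$ ($P = \left(\left(24171 - 12501\right) - 28278\right) \left(22231 - 14773\right) = \left(11670 - 28278\right) 7458 = \left(-16608\right) 7458 = -123862464$)
$- P = \left(-1\right) \left(-123862464\right) = 123862464$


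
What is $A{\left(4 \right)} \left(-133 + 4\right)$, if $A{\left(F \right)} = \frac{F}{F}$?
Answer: $-129$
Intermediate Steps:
$A{\left(F \right)} = 1$
$A{\left(4 \right)} \left(-133 + 4\right) = 1 \left(-133 + 4\right) = 1 \left(-129\right) = -129$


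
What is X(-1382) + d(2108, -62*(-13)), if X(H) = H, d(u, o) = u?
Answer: 726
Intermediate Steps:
X(-1382) + d(2108, -62*(-13)) = -1382 + 2108 = 726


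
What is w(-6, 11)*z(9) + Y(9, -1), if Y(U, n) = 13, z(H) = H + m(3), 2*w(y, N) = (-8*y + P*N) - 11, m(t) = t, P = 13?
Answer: 1093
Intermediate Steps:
w(y, N) = -11/2 - 4*y + 13*N/2 (w(y, N) = ((-8*y + 13*N) - 11)/2 = (-11 - 8*y + 13*N)/2 = -11/2 - 4*y + 13*N/2)
z(H) = 3 + H (z(H) = H + 3 = 3 + H)
w(-6, 11)*z(9) + Y(9, -1) = (-11/2 - 4*(-6) + (13/2)*11)*(3 + 9) + 13 = (-11/2 + 24 + 143/2)*12 + 13 = 90*12 + 13 = 1080 + 13 = 1093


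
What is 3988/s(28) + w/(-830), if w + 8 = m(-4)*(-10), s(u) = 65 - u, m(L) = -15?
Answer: 1652393/15355 ≈ 107.61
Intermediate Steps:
w = 142 (w = -8 - 15*(-10) = -8 + 150 = 142)
3988/s(28) + w/(-830) = 3988/(65 - 1*28) + 142/(-830) = 3988/(65 - 28) + 142*(-1/830) = 3988/37 - 71/415 = 1652393/15355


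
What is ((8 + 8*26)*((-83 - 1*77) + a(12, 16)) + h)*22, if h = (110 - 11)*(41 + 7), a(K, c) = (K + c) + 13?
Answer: -460944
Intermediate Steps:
a(K, c) = 13 + K + c
h = 4752 (h = 99*48 = 4752)
((8 + 8*26)*((-83 - 1*77) + a(12, 16)) + h)*22 = ((8 + 8*26)*((-83 - 1*77) + (13 + 12 + 16)) + 4752)*22 = ((8 + 208)*((-83 - 77) + 41) + 4752)*22 = (216*(-160 + 41) + 4752)*22 = (216*(-119) + 4752)*22 = (-25704 + 4752)*22 = -20952*22 = -460944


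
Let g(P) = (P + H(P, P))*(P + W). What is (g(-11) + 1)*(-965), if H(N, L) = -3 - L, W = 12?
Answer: 1930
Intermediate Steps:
g(P) = -36 - 3*P (g(P) = (P + (-3 - P))*(P + 12) = -3*(12 + P) = -36 - 3*P)
(g(-11) + 1)*(-965) = ((-36 - 3*(-11)) + 1)*(-965) = ((-36 + 33) + 1)*(-965) = (-3 + 1)*(-965) = -2*(-965) = 1930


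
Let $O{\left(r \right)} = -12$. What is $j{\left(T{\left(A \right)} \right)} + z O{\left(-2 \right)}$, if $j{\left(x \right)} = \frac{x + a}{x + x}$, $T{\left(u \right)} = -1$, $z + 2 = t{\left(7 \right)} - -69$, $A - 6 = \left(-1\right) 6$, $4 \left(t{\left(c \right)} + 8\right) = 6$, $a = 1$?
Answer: $-726$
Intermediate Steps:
$t{\left(c \right)} = - \frac{13}{2}$ ($t{\left(c \right)} = -8 + \frac{1}{4} \cdot 6 = -8 + \frac{3}{2} = - \frac{13}{2}$)
$A = 0$ ($A = 6 - 6 = 0$)
$z = \frac{121}{2}$ ($z = -2 - - \frac{125}{2} = -2 + \left(- \frac{13}{2} + 69\right) = -2 + \frac{125}{2} = \frac{121}{2} \approx 60.5$)
$j{\left(x \right)} = \frac{1 + x}{2 x}$ ($j{\left(x \right)} = \frac{x + 1}{x + x} = \frac{1 + x}{2 x}$)
$j{\left(T{\left(A \right)} \right)} + z O{\left(-2 \right)} = \frac{1 - 1}{2 \left(-1\right)} + \frac{121}{2} \left(-12\right) = \frac{1}{2} \left(-1\right) 0 - 726 = 0 - 726 = -726$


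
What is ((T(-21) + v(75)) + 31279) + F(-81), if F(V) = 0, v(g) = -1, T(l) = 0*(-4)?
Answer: 31278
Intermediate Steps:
T(l) = 0
((T(-21) + v(75)) + 31279) + F(-81) = ((0 - 1) + 31279) + 0 = (-1 + 31279) + 0 = 31278 + 0 = 31278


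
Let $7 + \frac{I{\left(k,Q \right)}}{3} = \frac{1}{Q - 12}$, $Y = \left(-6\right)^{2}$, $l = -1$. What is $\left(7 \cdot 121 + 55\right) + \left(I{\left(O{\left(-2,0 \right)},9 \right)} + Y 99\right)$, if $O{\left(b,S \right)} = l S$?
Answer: $4444$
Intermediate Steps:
$Y = 36$
$O{\left(b,S \right)} = - S$
$I{\left(k,Q \right)} = -21 + \frac{3}{-12 + Q}$ ($I{\left(k,Q \right)} = -21 + \frac{3}{Q - 12} = -21 + \frac{3}{-12 + Q}$)
$\left(7 \cdot 121 + 55\right) + \left(I{\left(O{\left(-2,0 \right)},9 \right)} + Y 99\right) = \left(7 \cdot 121 + 55\right) + \left(\frac{3 \left(85 - 63\right)}{-12 + 9} + 36 \cdot 99\right) = \left(847 + 55\right) + \left(\frac{3 \left(85 - 63\right)}{-3} + 3564\right) = 902 + \left(3 \left(- \frac{1}{3}\right) 22 + 3564\right) = 902 + \left(-22 + 3564\right) = 902 + 3542 = 4444$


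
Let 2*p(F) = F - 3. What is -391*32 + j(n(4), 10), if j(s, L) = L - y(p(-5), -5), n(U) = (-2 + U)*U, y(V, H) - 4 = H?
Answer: -12501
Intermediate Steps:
p(F) = -3/2 + F/2 (p(F) = (F - 3)/2 = (-3 + F)/2 = -3/2 + F/2)
y(V, H) = 4 + H
n(U) = U*(-2 + U)
j(s, L) = 1 + L (j(s, L) = L - (4 - 5) = L - 1*(-1) = L + 1 = 1 + L)
-391*32 + j(n(4), 10) = -391*32 + (1 + 10) = -12512 + 11 = -12501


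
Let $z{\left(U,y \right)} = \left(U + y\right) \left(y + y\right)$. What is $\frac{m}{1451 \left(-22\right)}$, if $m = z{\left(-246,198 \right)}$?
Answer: $\frac{864}{1451} \approx 0.59545$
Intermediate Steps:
$z{\left(U,y \right)} = 2 y \left(U + y\right)$ ($z{\left(U,y \right)} = \left(U + y\right) 2 y = 2 y \left(U + y\right)$)
$m = -19008$ ($m = 2 \cdot 198 \left(-246 + 198\right) = 2 \cdot 198 \left(-48\right) = -19008$)
$\frac{m}{1451 \left(-22\right)} = - \frac{19008}{1451 \left(-22\right)} = - \frac{19008}{-31922} = \left(-19008\right) \left(- \frac{1}{31922}\right) = \frac{864}{1451}$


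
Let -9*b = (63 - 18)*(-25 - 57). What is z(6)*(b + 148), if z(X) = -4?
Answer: -2232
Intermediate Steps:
b = 410 (b = -(63 - 18)*(-25 - 57)/9 = -5*(-82) = -⅑*(-3690) = 410)
z(6)*(b + 148) = -4*(410 + 148) = -4*558 = -2232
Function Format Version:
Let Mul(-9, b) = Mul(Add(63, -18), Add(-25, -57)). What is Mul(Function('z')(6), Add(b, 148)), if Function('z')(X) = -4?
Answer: -2232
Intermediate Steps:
b = 410 (b = Mul(Rational(-1, 9), Mul(Add(63, -18), Add(-25, -57))) = Mul(Rational(-1, 9), Mul(45, -82)) = Mul(Rational(-1, 9), -3690) = 410)
Mul(Function('z')(6), Add(b, 148)) = Mul(-4, Add(410, 148)) = Mul(-4, 558) = -2232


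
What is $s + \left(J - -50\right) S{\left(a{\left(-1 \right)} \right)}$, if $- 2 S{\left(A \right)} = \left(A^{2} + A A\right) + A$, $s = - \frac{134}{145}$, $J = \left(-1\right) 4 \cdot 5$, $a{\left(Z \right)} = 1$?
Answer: $- \frac{6659}{145} \approx -45.924$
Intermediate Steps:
$J = -20$ ($J = \left(-4\right) 5 = -20$)
$s = - \frac{134}{145}$ ($s = \left(-134\right) \frac{1}{145} = - \frac{134}{145} \approx -0.92414$)
$S{\left(A \right)} = - A^{2} - \frac{A}{2}$ ($S{\left(A \right)} = - \frac{\left(A^{2} + A A\right) + A}{2} = - \frac{\left(A^{2} + A^{2}\right) + A}{2} = - \frac{2 A^{2} + A}{2} = - \frac{A + 2 A^{2}}{2} = - A^{2} - \frac{A}{2}$)
$s + \left(J - -50\right) S{\left(a{\left(-1 \right)} \right)} = - \frac{134}{145} + \left(-20 - -50\right) \left(\left(-1\right) 1 \left(\frac{1}{2} + 1\right)\right) = - \frac{134}{145} + \left(-20 + 50\right) \left(\left(-1\right) 1 \cdot \frac{3}{2}\right) = - \frac{134}{145} + 30 \left(- \frac{3}{2}\right) = - \frac{134}{145} - 45 = - \frac{6659}{145}$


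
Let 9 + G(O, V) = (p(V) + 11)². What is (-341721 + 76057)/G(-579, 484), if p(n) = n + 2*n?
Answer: -33208/267545 ≈ -0.12412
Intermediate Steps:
p(n) = 3*n
G(O, V) = -9 + (11 + 3*V)² (G(O, V) = -9 + (3*V + 11)² = -9 + (11 + 3*V)²)
(-341721 + 76057)/G(-579, 484) = (-341721 + 76057)/(-9 + (11 + 3*484)²) = -265664/(-9 + (11 + 1452)²) = -265664/(-9 + 1463²) = -265664/(-9 + 2140369) = -265664/2140360 = -265664*1/2140360 = -33208/267545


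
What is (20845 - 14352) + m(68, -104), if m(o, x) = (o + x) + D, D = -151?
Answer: 6306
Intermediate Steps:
m(o, x) = -151 + o + x (m(o, x) = (o + x) - 151 = -151 + o + x)
(20845 - 14352) + m(68, -104) = (20845 - 14352) + (-151 + 68 - 104) = 6493 - 187 = 6306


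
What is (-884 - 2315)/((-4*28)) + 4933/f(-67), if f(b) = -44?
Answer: -14705/176 ≈ -83.551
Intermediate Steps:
(-884 - 2315)/((-4*28)) + 4933/f(-67) = (-884 - 2315)/((-4*28)) + 4933/(-44) = -3199/(-112) + 4933*(-1/44) = -3199*(-1/112) - 4933/44 = 457/16 - 4933/44 = -14705/176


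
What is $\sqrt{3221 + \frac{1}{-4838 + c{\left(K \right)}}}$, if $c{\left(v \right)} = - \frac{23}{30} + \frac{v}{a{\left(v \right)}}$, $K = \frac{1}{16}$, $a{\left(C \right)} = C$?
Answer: $\frac{\sqrt{67845811592279}}{145133} \approx 56.754$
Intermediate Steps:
$K = \frac{1}{16} \approx 0.0625$
$c{\left(v \right)} = \frac{7}{30}$ ($c{\left(v \right)} = - \frac{23}{30} + \frac{v}{v} = \left(-23\right) \frac{1}{30} + 1 = - \frac{23}{30} + 1 = \frac{7}{30}$)
$\sqrt{3221 + \frac{1}{-4838 + c{\left(K \right)}}} = \sqrt{3221 + \frac{1}{-4838 + \frac{7}{30}}} = \sqrt{3221 + \frac{1}{- \frac{145133}{30}}} = \sqrt{3221 - \frac{30}{145133}} = \sqrt{\frac{467473363}{145133}} = \frac{\sqrt{67845811592279}}{145133}$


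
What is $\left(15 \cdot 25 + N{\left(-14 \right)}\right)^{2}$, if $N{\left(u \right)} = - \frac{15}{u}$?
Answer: $\frac{27720225}{196} \approx 1.4143 \cdot 10^{5}$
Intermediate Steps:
$\left(15 \cdot 25 + N{\left(-14 \right)}\right)^{2} = \left(15 \cdot 25 - \frac{15}{-14}\right)^{2} = \left(375 - - \frac{15}{14}\right)^{2} = \left(375 + \frac{15}{14}\right)^{2} = \left(\frac{5265}{14}\right)^{2} = \frac{27720225}{196}$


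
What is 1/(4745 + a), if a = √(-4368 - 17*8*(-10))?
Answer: 4745/22518033 - 8*I*√47/22518033 ≈ 0.00021072 - 2.4356e-6*I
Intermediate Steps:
a = 8*I*√47 (a = √(-4368 - 136*(-10)) = √(-4368 + 1360) = √(-3008) = 8*I*√47 ≈ 54.845*I)
1/(4745 + a) = 1/(4745 + 8*I*√47)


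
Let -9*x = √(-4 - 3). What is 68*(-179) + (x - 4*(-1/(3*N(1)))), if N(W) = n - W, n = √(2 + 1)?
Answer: -36514/3 + 2*√3/3 - I*√7/9 ≈ -12170.0 - 0.29397*I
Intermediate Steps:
n = √3 ≈ 1.7320
N(W) = √3 - W
x = -I*√7/9 (x = -√(-4 - 3)/9 = -I*√7/9 ≈ -0.29397*I)
68*(-179) + (x - 4*(-1/(3*N(1)))) = 68*(-179) + (-I*√7/9 - 4*(-1/(3*(√3 - 1*1)))) = -12172 + (-I*√7/9 - 4*(-1/(3*(√3 - 1)))) = -12172 + (-I*√7/9 - 4*(-1/(3*(-1 + √3)))) = -12172 + (-I*√7/9 - 4/(3 - 3*√3)) = -12172 + (-4/(3 - 3*√3) - I*√7/9) = -12172 - 4/(3 - 3*√3) - I*√7/9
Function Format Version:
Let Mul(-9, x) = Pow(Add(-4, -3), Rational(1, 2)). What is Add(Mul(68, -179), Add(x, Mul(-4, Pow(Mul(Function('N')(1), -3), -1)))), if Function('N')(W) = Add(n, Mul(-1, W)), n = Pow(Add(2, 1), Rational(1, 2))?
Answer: Add(Rational(-36514, 3), Mul(Rational(2, 3), Pow(3, Rational(1, 2))), Mul(Rational(-1, 9), I, Pow(7, Rational(1, 2)))) ≈ Add(-12170., Mul(-0.29397, I))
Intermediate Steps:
n = Pow(3, Rational(1, 2)) ≈ 1.7320
Function('N')(W) = Add(Pow(3, Rational(1, 2)), Mul(-1, W))
x = Mul(Rational(-1, 9), I, Pow(7, Rational(1, 2))) (x = Mul(Rational(-1, 9), Pow(Add(-4, -3), Rational(1, 2))) = Mul(Rational(-1, 9), Pow(-7, Rational(1, 2))) = Mul(Rational(-1, 9), Mul(I, Pow(7, Rational(1, 2)))) = Mul(Rational(-1, 9), I, Pow(7, Rational(1, 2))) ≈ Mul(-0.29397, I))
Add(Mul(68, -179), Add(x, Mul(-4, Pow(Mul(Function('N')(1), -3), -1)))) = Add(Mul(68, -179), Add(Mul(Rational(-1, 9), I, Pow(7, Rational(1, 2))), Mul(-4, Pow(Mul(Add(Pow(3, Rational(1, 2)), Mul(-1, 1)), -3), -1)))) = Add(-12172, Add(Mul(Rational(-1, 9), I, Pow(7, Rational(1, 2))), Mul(-4, Pow(Mul(Add(Pow(3, Rational(1, 2)), -1), -3), -1)))) = Add(-12172, Add(Mul(Rational(-1, 9), I, Pow(7, Rational(1, 2))), Mul(-4, Pow(Mul(Add(-1, Pow(3, Rational(1, 2))), -3), -1)))) = Add(-12172, Add(Mul(Rational(-1, 9), I, Pow(7, Rational(1, 2))), Mul(-4, Pow(Add(3, Mul(-3, Pow(3, Rational(1, 2)))), -1)))) = Add(-12172, Add(Mul(-4, Pow(Add(3, Mul(-3, Pow(3, Rational(1, 2)))), -1)), Mul(Rational(-1, 9), I, Pow(7, Rational(1, 2))))) = Add(-12172, Mul(-4, Pow(Add(3, Mul(-3, Pow(3, Rational(1, 2)))), -1)), Mul(Rational(-1, 9), I, Pow(7, Rational(1, 2))))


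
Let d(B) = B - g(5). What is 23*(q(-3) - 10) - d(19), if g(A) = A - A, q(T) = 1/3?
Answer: -724/3 ≈ -241.33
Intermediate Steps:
q(T) = ⅓
g(A) = 0
d(B) = B (d(B) = B - 1*0 = B + 0 = B)
23*(q(-3) - 10) - d(19) = 23*(⅓ - 10) - 1*19 = 23*(-29/3) - 19 = -667/3 - 19 = -724/3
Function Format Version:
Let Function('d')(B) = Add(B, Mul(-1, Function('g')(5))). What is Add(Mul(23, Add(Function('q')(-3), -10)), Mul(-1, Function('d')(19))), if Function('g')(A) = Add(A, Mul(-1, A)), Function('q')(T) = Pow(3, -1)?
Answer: Rational(-724, 3) ≈ -241.33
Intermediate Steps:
Function('q')(T) = Rational(1, 3)
Function('g')(A) = 0
Function('d')(B) = B (Function('d')(B) = Add(B, Mul(-1, 0)) = Add(B, 0) = B)
Add(Mul(23, Add(Function('q')(-3), -10)), Mul(-1, Function('d')(19))) = Add(Mul(23, Add(Rational(1, 3), -10)), Mul(-1, 19)) = Add(Mul(23, Rational(-29, 3)), -19) = Add(Rational(-667, 3), -19) = Rational(-724, 3)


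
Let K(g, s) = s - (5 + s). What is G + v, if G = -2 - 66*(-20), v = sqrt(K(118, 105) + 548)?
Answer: 1318 + sqrt(543) ≈ 1341.3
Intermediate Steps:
K(g, s) = -5 (K(g, s) = s + (-5 - s) = -5)
v = sqrt(543) (v = sqrt(-5 + 548) = sqrt(543) ≈ 23.302)
G = 1318 (G = -2 + 1320 = 1318)
G + v = 1318 + sqrt(543)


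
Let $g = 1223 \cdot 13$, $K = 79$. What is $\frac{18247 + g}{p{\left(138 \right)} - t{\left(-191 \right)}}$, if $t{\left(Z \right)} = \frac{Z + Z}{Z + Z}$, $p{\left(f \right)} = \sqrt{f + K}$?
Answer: $\frac{1897}{12} + \frac{1897 \sqrt{217}}{12} \approx 2486.8$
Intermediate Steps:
$p{\left(f \right)} = \sqrt{79 + f}$ ($p{\left(f \right)} = \sqrt{f + 79} = \sqrt{79 + f}$)
$t{\left(Z \right)} = 1$ ($t{\left(Z \right)} = \frac{2 Z}{2 Z} = 2 Z \frac{1}{2 Z} = 1$)
$g = 15899$
$\frac{18247 + g}{p{\left(138 \right)} - t{\left(-191 \right)}} = \frac{18247 + 15899}{\sqrt{79 + 138} - 1} = \frac{34146}{\sqrt{217} - 1} = \frac{34146}{-1 + \sqrt{217}}$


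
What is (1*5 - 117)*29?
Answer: -3248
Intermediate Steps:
(1*5 - 117)*29 = (5 - 117)*29 = -112*29 = -3248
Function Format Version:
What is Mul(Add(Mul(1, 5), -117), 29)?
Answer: -3248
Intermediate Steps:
Mul(Add(Mul(1, 5), -117), 29) = Mul(Add(5, -117), 29) = Mul(-112, 29) = -3248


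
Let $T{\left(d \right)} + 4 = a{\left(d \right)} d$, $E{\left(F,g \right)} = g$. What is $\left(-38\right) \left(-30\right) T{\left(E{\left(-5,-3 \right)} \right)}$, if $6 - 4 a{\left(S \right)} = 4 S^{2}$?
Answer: $21090$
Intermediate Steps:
$a{\left(S \right)} = \frac{3}{2} - S^{2}$ ($a{\left(S \right)} = \frac{3}{2} - \frac{4 S^{2}}{4} = \frac{3}{2} - S^{2}$)
$T{\left(d \right)} = -4 + d \left(\frac{3}{2} - d^{2}\right)$ ($T{\left(d \right)} = -4 + \left(\frac{3}{2} - d^{2}\right) d = -4 + d \left(\frac{3}{2} - d^{2}\right)$)
$\left(-38\right) \left(-30\right) T{\left(E{\left(-5,-3 \right)} \right)} = \left(-38\right) \left(-30\right) \left(-4 - \left(-3\right)^{3} + \frac{3}{2} \left(-3\right)\right) = 1140 \left(-4 - -27 - \frac{9}{2}\right) = 1140 \left(-4 + 27 - \frac{9}{2}\right) = 1140 \cdot \frac{37}{2} = 21090$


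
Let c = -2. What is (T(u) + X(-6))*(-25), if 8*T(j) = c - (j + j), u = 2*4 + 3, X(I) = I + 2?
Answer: 175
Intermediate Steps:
X(I) = 2 + I
u = 11 (u = 8 + 3 = 11)
T(j) = -¼ - j/4 (T(j) = (-2 - (j + j))/8 = (-2 - 2*j)/8 = -¼ - j/4)
(T(u) + X(-6))*(-25) = ((-¼ - ¼*11) + (2 - 6))*(-25) = ((-¼ - 11/4) - 4)*(-25) = (-3 - 4)*(-25) = -7*(-25) = 175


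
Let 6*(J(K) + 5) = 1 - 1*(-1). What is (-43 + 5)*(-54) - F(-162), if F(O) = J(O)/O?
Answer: 498629/243 ≈ 2052.0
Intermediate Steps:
J(K) = -14/3 (J(K) = -5 + (1 - 1*(-1))/6 = -5 + (1 + 1)/6 = -5 + (⅙)*2 = -5 + ⅓ = -14/3)
F(O) = -14/(3*O)
(-43 + 5)*(-54) - F(-162) = (-43 + 5)*(-54) - (-14)/(3*(-162)) = -38*(-54) - (-14)*(-1)/(3*162) = 2052 - 1*7/243 = 2052 - 7/243 = 498629/243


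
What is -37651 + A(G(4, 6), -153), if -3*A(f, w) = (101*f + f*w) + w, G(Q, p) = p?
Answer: -37496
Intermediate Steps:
A(f, w) = -101*f/3 - w/3 - f*w/3 (A(f, w) = -((101*f + f*w) + w)/3 = -(w + 101*f + f*w)/3 = -101*f/3 - w/3 - f*w/3)
-37651 + A(G(4, 6), -153) = -37651 + (-101/3*6 - ⅓*(-153) - ⅓*6*(-153)) = -37651 + (-202 + 51 + 306) = -37651 + 155 = -37496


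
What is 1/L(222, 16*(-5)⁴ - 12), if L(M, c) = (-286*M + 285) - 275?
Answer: -1/63482 ≈ -1.5753e-5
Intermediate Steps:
L(M, c) = 10 - 286*M (L(M, c) = (285 - 286*M) - 275 = 10 - 286*M)
1/L(222, 16*(-5)⁴ - 12) = 1/(10 - 286*222) = 1/(10 - 63492) = 1/(-63482) = -1/63482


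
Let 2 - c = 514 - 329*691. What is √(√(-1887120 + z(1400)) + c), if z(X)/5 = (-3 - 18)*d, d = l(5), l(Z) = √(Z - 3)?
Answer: √(226827 + I*√15*√(125808 + 7*√2)) ≈ 476.27 + 1.442*I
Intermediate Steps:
l(Z) = √(-3 + Z)
d = √2 (d = √(-3 + 5) = √2 ≈ 1.4142)
c = 226827 (c = 2 - (514 - 329*691) = 2 - (514 - 227339) = 2 - 1*(-226825) = 2 + 226825 = 226827)
z(X) = -105*√2 (z(X) = 5*((-3 - 18)*√2) = 5*(-21*√2) = -105*√2)
√(√(-1887120 + z(1400)) + c) = √(√(-1887120 - 105*√2) + 226827) = √(226827 + √(-1887120 - 105*√2))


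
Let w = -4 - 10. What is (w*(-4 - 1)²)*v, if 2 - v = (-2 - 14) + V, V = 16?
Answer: -700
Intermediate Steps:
v = 2 (v = 2 - ((-2 - 14) + 16) = 2 - (-16 + 16) = 2 - 1*0 = 2 + 0 = 2)
w = -14
(w*(-4 - 1)²)*v = -14*(-4 - 1)²*2 = -14*(-5)²*2 = -14*25*2 = -350*2 = -700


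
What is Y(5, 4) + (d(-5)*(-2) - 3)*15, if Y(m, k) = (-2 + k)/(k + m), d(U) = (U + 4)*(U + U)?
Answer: -3103/9 ≈ -344.78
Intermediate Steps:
d(U) = 2*U*(4 + U) (d(U) = (4 + U)*(2*U) = 2*U*(4 + U))
Y(m, k) = (-2 + k)/(k + m)
Y(5, 4) + (d(-5)*(-2) - 3)*15 = (-2 + 4)/(4 + 5) + ((2*(-5)*(4 - 5))*(-2) - 3)*15 = 2/9 + ((2*(-5)*(-1))*(-2) - 3)*15 = (1/9)*2 + (10*(-2) - 3)*15 = 2/9 + (-20 - 3)*15 = 2/9 - 23*15 = 2/9 - 345 = -3103/9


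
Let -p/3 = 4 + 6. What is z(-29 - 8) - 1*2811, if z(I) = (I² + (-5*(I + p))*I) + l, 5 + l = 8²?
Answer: -13778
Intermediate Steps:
p = -30 (p = -3*(4 + 6) = -3*10 = -30)
l = 59 (l = -5 + 8² = -5 + 64 = 59)
z(I) = 59 + I² + I*(150 - 5*I) (z(I) = (I² + (-5*(I - 30))*I) + 59 = (I² + (-5*(-30 + I))*I) + 59 = (I² + (150 - 5*I)*I) + 59 = (I² + I*(150 - 5*I)) + 59 = 59 + I² + I*(150 - 5*I))
z(-29 - 8) - 1*2811 = (59 - 4*(-29 - 8)² + 150*(-29 - 8)) - 1*2811 = (59 - 4*(-37)² + 150*(-37)) - 2811 = (59 - 4*1369 - 5550) - 2811 = (59 - 5476 - 5550) - 2811 = -10967 - 2811 = -13778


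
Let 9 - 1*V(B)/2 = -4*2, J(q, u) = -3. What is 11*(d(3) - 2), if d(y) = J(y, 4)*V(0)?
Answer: -1144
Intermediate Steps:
V(B) = 34 (V(B) = 18 - (-8)*2 = 18 - 2*(-8) = 18 + 16 = 34)
d(y) = -102 (d(y) = -3*34 = -102)
11*(d(3) - 2) = 11*(-102 - 2) = 11*(-104) = -1144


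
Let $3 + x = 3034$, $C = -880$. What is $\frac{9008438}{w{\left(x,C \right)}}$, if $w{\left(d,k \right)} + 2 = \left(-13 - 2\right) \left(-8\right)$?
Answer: $\frac{4504219}{59} \approx 76343.0$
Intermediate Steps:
$x = 3031$ ($x = -3 + 3034 = 3031$)
$w{\left(d,k \right)} = 118$ ($w{\left(d,k \right)} = -2 + \left(-13 - 2\right) \left(-8\right) = -2 - -120 = -2 + 120 = 118$)
$\frac{9008438}{w{\left(x,C \right)}} = \frac{9008438}{118} = 9008438 \cdot \frac{1}{118} = \frac{4504219}{59}$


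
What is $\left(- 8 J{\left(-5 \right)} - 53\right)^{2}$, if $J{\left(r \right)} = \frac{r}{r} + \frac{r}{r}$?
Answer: $4761$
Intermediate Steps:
$J{\left(r \right)} = 2$ ($J{\left(r \right)} = 1 + 1 = 2$)
$\left(- 8 J{\left(-5 \right)} - 53\right)^{2} = \left(\left(-8\right) 2 - 53\right)^{2} = \left(-16 - 53\right)^{2} = \left(-69\right)^{2} = 4761$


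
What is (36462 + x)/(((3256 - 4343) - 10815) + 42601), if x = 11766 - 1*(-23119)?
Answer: 71347/30699 ≈ 2.3241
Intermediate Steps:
x = 34885 (x = 11766 + 23119 = 34885)
(36462 + x)/(((3256 - 4343) - 10815) + 42601) = (36462 + 34885)/(((3256 - 4343) - 10815) + 42601) = 71347/((-1087 - 10815) + 42601) = 71347/(-11902 + 42601) = 71347/30699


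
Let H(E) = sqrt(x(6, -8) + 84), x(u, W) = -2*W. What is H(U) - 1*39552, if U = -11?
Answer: -39542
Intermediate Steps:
H(E) = 10 (H(E) = sqrt(-2*(-8) + 84) = sqrt(16 + 84) = sqrt(100) = 10)
H(U) - 1*39552 = 10 - 1*39552 = 10 - 39552 = -39542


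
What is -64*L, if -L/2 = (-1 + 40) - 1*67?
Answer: -3584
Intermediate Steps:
L = 56 (L = -2*((-1 + 40) - 1*67) = -2*(39 - 67) = -2*(-28) = 56)
-64*L = -64*56 = -3584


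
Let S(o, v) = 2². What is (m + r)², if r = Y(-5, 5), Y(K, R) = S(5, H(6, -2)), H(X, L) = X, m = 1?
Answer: 25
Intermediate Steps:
S(o, v) = 4
Y(K, R) = 4
r = 4
(m + r)² = (1 + 4)² = 5² = 25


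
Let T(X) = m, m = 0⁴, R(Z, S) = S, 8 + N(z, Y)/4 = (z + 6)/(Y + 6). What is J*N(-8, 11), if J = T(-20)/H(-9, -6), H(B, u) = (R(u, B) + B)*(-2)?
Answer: 0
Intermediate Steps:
N(z, Y) = -32 + 4*(6 + z)/(6 + Y) (N(z, Y) = -32 + 4*((z + 6)/(Y + 6)) = -32 + 4*((6 + z)/(6 + Y)) = -32 + 4*(6 + z)/(6 + Y))
H(B, u) = -4*B (H(B, u) = (B + B)*(-2) = (2*B)*(-2) = -4*B)
m = 0
T(X) = 0
J = 0 (J = 0/((-4*(-9))) = 0/36 = 0*(1/36) = 0)
J*N(-8, 11) = 0*(4*(-42 - 8 - 8*11)/(6 + 11)) = 0*(4*(-42 - 8 - 88)/17) = 0*(4*(1/17)*(-138)) = 0*(-552/17) = 0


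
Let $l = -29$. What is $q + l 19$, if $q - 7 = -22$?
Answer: $-566$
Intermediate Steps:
$q = -15$ ($q = 7 - 22 = -15$)
$q + l 19 = -15 - 551 = -566$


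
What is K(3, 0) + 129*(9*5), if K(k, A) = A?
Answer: 5805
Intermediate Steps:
K(3, 0) + 129*(9*5) = 0 + 129*(9*5) = 0 + 129*45 = 0 + 5805 = 5805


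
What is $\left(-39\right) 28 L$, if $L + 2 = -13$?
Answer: $16380$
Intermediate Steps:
$L = -15$ ($L = -2 - 13 = -15$)
$\left(-39\right) 28 L = \left(-39\right) 28 \left(-15\right) = \left(-1092\right) \left(-15\right) = 16380$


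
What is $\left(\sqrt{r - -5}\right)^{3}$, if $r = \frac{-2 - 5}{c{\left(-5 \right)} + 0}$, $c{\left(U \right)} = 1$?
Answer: $- 2 i \sqrt{2} \approx - 2.8284 i$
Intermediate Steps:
$r = -7$ ($r = \frac{-2 - 5}{1 + 0} = - \frac{7}{1} = \left(-7\right) 1 = -7$)
$\left(\sqrt{r - -5}\right)^{3} = \left(\sqrt{-7 - -5}\right)^{3} = \left(\sqrt{-7 + 5}\right)^{3} = \left(\sqrt{-2}\right)^{3} = \left(i \sqrt{2}\right)^{3} = - 2 i \sqrt{2}$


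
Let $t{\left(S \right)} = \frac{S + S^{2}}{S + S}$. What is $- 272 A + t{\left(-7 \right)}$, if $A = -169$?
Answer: $45965$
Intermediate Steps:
$t{\left(S \right)} = \frac{S + S^{2}}{2 S}$
$- 272 A + t{\left(-7 \right)} = \left(-272\right) \left(-169\right) + \left(\frac{1}{2} + \frac{1}{2} \left(-7\right)\right) = 45968 + \left(\frac{1}{2} - \frac{7}{2}\right) = 45968 - 3 = 45965$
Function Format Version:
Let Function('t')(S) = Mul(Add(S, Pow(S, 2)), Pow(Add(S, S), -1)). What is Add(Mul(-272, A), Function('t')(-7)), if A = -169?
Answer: 45965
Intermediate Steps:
Function('t')(S) = Mul(Rational(1, 2), Pow(S, -1), Add(S, Pow(S, 2))) (Function('t')(S) = Mul(Add(S, Pow(S, 2)), Pow(Mul(2, S), -1)) = Mul(Add(S, Pow(S, 2)), Mul(Rational(1, 2), Pow(S, -1))) = Mul(Rational(1, 2), Pow(S, -1), Add(S, Pow(S, 2))))
Add(Mul(-272, A), Function('t')(-7)) = Add(Mul(-272, -169), Add(Rational(1, 2), Mul(Rational(1, 2), -7))) = Add(45968, Add(Rational(1, 2), Rational(-7, 2))) = Add(45968, -3) = 45965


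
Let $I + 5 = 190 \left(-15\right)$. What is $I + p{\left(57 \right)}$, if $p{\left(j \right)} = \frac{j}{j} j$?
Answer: $-2798$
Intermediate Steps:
$I = -2855$ ($I = -5 + 190 \left(-15\right) = -5 - 2850 = -2855$)
$p{\left(j \right)} = j$ ($p{\left(j \right)} = 1 j = j$)
$I + p{\left(57 \right)} = -2855 + 57 = -2798$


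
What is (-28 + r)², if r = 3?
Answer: 625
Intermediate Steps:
(-28 + r)² = (-28 + 3)² = (-25)² = 625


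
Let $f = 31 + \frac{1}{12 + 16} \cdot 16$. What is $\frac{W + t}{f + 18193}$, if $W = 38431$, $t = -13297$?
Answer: $\frac{29323}{21262} \approx 1.3791$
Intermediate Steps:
$f = \frac{221}{7}$ ($f = 31 + \frac{1}{28} \cdot 16 = 31 + \frac{4}{7} = \frac{221}{7} \approx 31.571$)
$\frac{W + t}{f + 18193} = \frac{38431 - 13297}{\frac{221}{7} + 18193} = \frac{25134}{\frac{127572}{7}} = 25134 \cdot \frac{7}{127572} = \frac{29323}{21262}$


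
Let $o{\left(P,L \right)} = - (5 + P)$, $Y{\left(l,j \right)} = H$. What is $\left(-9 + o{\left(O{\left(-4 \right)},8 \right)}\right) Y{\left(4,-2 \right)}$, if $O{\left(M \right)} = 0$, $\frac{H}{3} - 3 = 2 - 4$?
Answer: $-42$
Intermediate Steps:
$H = 3$ ($H = 9 + 3 \left(2 - 4\right) = 9 + 3 \left(-2\right) = 9 - 6 = 3$)
$Y{\left(l,j \right)} = 3$
$o{\left(P,L \right)} = -5 - P$
$\left(-9 + o{\left(O{\left(-4 \right)},8 \right)}\right) Y{\left(4,-2 \right)} = \left(-9 - 5\right) 3 = \left(-14\right) 3 = -42$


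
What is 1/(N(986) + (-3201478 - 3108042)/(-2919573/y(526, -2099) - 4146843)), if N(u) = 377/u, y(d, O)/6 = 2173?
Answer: 612787197546/1166620900577 ≈ 0.52527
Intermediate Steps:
y(d, O) = 13038 (y(d, O) = 6*2173 = 13038)
1/(N(986) + (-3201478 - 3108042)/(-2919573/y(526, -2099) - 4146843)) = 1/(377/986 + (-3201478 - 3108042)/(-2919573/13038 - 4146843)) = 1/(377*(1/986) - 6309520/(-2919573*1/13038 - 4146843)) = 1/(13/34 - 6309520/(-973191/4346 - 4146843)) = 1/(13/34 - 6309520/(-18023152869/4346)) = 1/(13/34 - 6309520*(-4346/18023152869)) = 1/(13/34 + 27421173920/18023152869) = 1/(1166620900577/612787197546) = 612787197546/1166620900577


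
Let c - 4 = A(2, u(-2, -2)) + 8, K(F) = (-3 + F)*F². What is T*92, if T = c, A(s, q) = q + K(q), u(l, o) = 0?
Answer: 1104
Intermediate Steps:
K(F) = F²*(-3 + F)
A(s, q) = q + q²*(-3 + q)
c = 12 (c = 4 + (0*(1 + 0*(-3 + 0)) + 8) = 4 + (0*(1 + 0*(-3)) + 8) = 4 + (0*(1 + 0) + 8) = 4 + (0*1 + 8) = 4 + (0 + 8) = 4 + 8 = 12)
T = 12
T*92 = 12*92 = 1104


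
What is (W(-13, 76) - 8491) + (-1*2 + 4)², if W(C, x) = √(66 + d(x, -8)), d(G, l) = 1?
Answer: -8487 + √67 ≈ -8478.8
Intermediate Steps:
W(C, x) = √67 (W(C, x) = √(66 + 1) = √67)
(W(-13, 76) - 8491) + (-1*2 + 4)² = (√67 - 8491) + (-1*2 + 4)² = (-8491 + √67) + (-2 + 4)² = (-8491 + √67) + 2² = (-8491 + √67) + 4 = -8487 + √67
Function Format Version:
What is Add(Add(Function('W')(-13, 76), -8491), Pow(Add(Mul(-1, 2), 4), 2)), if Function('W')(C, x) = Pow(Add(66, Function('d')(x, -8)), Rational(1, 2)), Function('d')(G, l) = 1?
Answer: Add(-8487, Pow(67, Rational(1, 2))) ≈ -8478.8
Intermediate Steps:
Function('W')(C, x) = Pow(67, Rational(1, 2)) (Function('W')(C, x) = Pow(Add(66, 1), Rational(1, 2)) = Pow(67, Rational(1, 2)))
Add(Add(Function('W')(-13, 76), -8491), Pow(Add(Mul(-1, 2), 4), 2)) = Add(Add(Pow(67, Rational(1, 2)), -8491), Pow(Add(Mul(-1, 2), 4), 2)) = Add(Add(-8491, Pow(67, Rational(1, 2))), Pow(Add(-2, 4), 2)) = Add(Add(-8491, Pow(67, Rational(1, 2))), Pow(2, 2)) = Add(Add(-8491, Pow(67, Rational(1, 2))), 4) = Add(-8487, Pow(67, Rational(1, 2)))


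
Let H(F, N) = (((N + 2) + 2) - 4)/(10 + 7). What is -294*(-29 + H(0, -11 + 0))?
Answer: 148176/17 ≈ 8716.2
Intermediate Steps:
H(F, N) = N/17 (H(F, N) = (((2 + N) + 2) - 4)/17 = ((4 + N) - 4)*(1/17) = N*(1/17) = N/17)
-294*(-29 + H(0, -11 + 0)) = -294*(-29 + (-11 + 0)/17) = -294*(-29 + (1/17)*(-11)) = -294*(-29 - 11/17) = -294*(-504/17) = 148176/17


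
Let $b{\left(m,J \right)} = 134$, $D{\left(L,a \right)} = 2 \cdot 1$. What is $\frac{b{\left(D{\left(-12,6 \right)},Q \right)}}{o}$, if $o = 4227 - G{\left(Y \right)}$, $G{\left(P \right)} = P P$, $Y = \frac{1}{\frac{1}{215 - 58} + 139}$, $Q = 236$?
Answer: $\frac{63822454784}{2013265022903} \approx 0.031701$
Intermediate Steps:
$D{\left(L,a \right)} = 2$
$Y = \frac{157}{21824}$ ($Y = \frac{1}{\frac{1}{157} + 139} = \frac{1}{\frac{21824}{157}} = \frac{157}{21824} \approx 0.0071939$)
$G{\left(P \right)} = P^{2}$
$o = \frac{2013265022903}{476286976}$ ($o = 4227 - \left(\frac{157}{21824}\right)^{2} = 4227 - \frac{24649}{476286976} = \frac{2013265022903}{476286976} \approx 4227.0$)
$\frac{b{\left(D{\left(-12,6 \right)},Q \right)}}{o} = \frac{134}{\frac{2013265022903}{476286976}} = 134 \cdot \frac{476286976}{2013265022903} = \frac{63822454784}{2013265022903}$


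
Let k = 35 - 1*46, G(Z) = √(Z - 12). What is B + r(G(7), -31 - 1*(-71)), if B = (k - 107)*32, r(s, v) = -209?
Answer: -3985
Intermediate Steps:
G(Z) = √(-12 + Z)
k = -11 (k = 35 - 46 = -11)
B = -3776 (B = (-11 - 107)*32 = -118*32 = -3776)
B + r(G(7), -31 - 1*(-71)) = -3776 - 209 = -3985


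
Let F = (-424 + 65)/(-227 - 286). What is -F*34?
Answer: -12206/513 ≈ -23.793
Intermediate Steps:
F = 359/513 (F = -359/(-513) = -359*(-1/513) = 359/513 ≈ 0.69981)
-F*34 = -359*34/513 = -1*12206/513 = -12206/513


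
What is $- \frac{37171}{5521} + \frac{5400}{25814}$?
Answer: $- \frac{464859397}{71259547} \approx -6.5235$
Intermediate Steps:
$- \frac{37171}{5521} + \frac{5400}{25814} = \left(-37171\right) \frac{1}{5521} + 5400 \cdot \frac{1}{25814} = - \frac{37171}{5521} + \frac{2700}{12907} = - \frac{464859397}{71259547}$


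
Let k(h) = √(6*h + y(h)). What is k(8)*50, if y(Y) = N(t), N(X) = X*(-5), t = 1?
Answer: 50*√43 ≈ 327.87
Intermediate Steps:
N(X) = -5*X
y(Y) = -5 (y(Y) = -5*1 = -5)
k(h) = √(-5 + 6*h) (k(h) = √(6*h - 5) = √(-5 + 6*h))
k(8)*50 = √(-5 + 6*8)*50 = √(-5 + 48)*50 = √43*50 = 50*√43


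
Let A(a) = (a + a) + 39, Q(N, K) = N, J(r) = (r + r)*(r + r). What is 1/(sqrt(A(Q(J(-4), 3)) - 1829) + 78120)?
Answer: 13020/1017122677 - I*sqrt(1662)/6102736062 ≈ 1.2801e-5 - 6.6802e-9*I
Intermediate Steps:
J(r) = 4*r**2 (J(r) = (2*r)*(2*r) = 4*r**2)
A(a) = 39 + 2*a (A(a) = 2*a + 39 = 39 + 2*a)
1/(sqrt(A(Q(J(-4), 3)) - 1829) + 78120) = 1/(sqrt((39 + 2*(4*(-4)**2)) - 1829) + 78120) = 1/(sqrt((39 + 2*(4*16)) - 1829) + 78120) = 1/(sqrt((39 + 2*64) - 1829) + 78120) = 1/(sqrt((39 + 128) - 1829) + 78120) = 1/(sqrt(167 - 1829) + 78120) = 1/(sqrt(-1662) + 78120) = 1/(I*sqrt(1662) + 78120) = 1/(78120 + I*sqrt(1662))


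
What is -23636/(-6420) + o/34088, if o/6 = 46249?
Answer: 323401931/27355620 ≈ 11.822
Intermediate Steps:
o = 277494 (o = 6*46249 = 277494)
-23636/(-6420) + o/34088 = -23636/(-6420) + 277494/34088 = -23636*(-1/6420) + 277494*(1/34088) = 5909/1605 + 138747/17044 = 323401931/27355620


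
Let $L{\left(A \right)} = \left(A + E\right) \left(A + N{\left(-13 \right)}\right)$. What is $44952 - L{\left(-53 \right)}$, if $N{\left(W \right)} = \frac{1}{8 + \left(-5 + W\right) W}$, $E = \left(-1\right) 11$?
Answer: $\frac{5028792}{121} \approx 41560.0$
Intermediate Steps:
$E = -11$
$N{\left(W \right)} = \frac{1}{8 + W \left(-5 + W\right)}$
$L{\left(A \right)} = \left(-11 + A\right) \left(\frac{1}{242} + A\right)$ ($L{\left(A \right)} = \left(A - 11\right) \left(A + \frac{1}{8 + \left(-13\right)^{2} - -65}\right) = \left(-11 + A\right) \left(A + \frac{1}{8 + 169 + 65}\right) = \left(-11 + A\right) \left(A + \frac{1}{242}\right) = \left(-11 + A\right) \left(\frac{1}{242} + A\right)$)
$44952 - L{\left(-53 \right)} = 44952 - \left(- \frac{1}{22} + \left(-53\right)^{2} - - \frac{141033}{242}\right) = 44952 - \left(- \frac{1}{22} + 2809 + \frac{141033}{242}\right) = 44952 - \frac{410400}{121} = \frac{5028792}{121}$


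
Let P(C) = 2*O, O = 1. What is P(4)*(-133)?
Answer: -266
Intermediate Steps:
P(C) = 2 (P(C) = 2*1 = 2)
P(4)*(-133) = 2*(-133) = -266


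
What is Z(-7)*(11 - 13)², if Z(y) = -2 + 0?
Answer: -8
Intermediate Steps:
Z(y) = -2
Z(-7)*(11 - 13)² = -2*(11 - 13)² = -2*(-2)² = -2*4 = -8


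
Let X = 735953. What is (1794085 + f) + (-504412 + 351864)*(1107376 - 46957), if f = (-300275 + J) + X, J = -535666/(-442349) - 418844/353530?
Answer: -12648509747320875123053/78191820985 ≈ -1.6176e+11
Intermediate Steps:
J = 2049388212/78191820985 (J = -535666*(-1/442349) - 418844*1/353530 = 535666/442349 - 209422/176765 = 2049388212/78191820985 ≈ 0.026210)
f = 34066458232491042/78191820985 (f = (-300275 + 2049388212/78191820985) + 735953 = -23479046996882663/78191820985 + 735953 = 34066458232491042/78191820985 ≈ 4.3568e+5)
(1794085 + f) + (-504412 + 351864)*(1107376 - 46957) = (1794085 + 34066458232491042/78191820985) + (-504412 + 351864)*(1107376 - 46957) = 174349231384364767/78191820985 - 152548*1060419 = 174349231384364767/78191820985 - 161764797612 = -12648509747320875123053/78191820985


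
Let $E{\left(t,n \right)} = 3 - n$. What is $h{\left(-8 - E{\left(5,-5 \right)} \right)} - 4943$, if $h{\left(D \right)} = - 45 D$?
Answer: $-4223$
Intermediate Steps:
$h{\left(-8 - E{\left(5,-5 \right)} \right)} - 4943 = - 45 \left(-8 - \left(3 - -5\right)\right) - 4943 = - 45 \left(-8 - \left(3 + 5\right)\right) - 4943 = - 45 \left(-8 - 8\right) - 4943 = \left(-45\right) \left(-16\right) - 4943 = 720 - 4943 = -4223$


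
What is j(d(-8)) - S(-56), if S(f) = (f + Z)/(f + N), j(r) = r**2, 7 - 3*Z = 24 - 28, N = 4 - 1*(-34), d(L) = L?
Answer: 3299/54 ≈ 61.093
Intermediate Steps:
N = 38 (N = 4 + 34 = 38)
Z = 11/3 (Z = 7/3 - (24 - 28)/3 = 7/3 - 1/3*(-4) = 7/3 + 4/3 = 11/3 ≈ 3.6667)
S(f) = (11/3 + f)/(38 + f) (S(f) = (f + 11/3)/(f + 38) = (11/3 + f)/(38 + f))
j(d(-8)) - S(-56) = (-8)**2 - (11/3 - 56)/(38 - 56) = 64 - (-157)/((-18)*3) = 64 - (-1)*(-157)/(18*3) = 64 - 1*157/54 = 64 - 157/54 = 3299/54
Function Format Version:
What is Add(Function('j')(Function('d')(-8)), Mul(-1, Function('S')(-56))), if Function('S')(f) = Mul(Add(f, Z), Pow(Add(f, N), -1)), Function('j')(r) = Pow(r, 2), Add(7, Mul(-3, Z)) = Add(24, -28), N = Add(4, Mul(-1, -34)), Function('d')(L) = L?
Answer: Rational(3299, 54) ≈ 61.093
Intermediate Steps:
N = 38 (N = Add(4, 34) = 38)
Z = Rational(11, 3) (Z = Add(Rational(7, 3), Mul(Rational(-1, 3), Add(24, -28))) = Add(Rational(7, 3), Mul(Rational(-1, 3), -4)) = Add(Rational(7, 3), Rational(4, 3)) = Rational(11, 3) ≈ 3.6667)
Function('S')(f) = Mul(Pow(Add(38, f), -1), Add(Rational(11, 3), f)) (Function('S')(f) = Mul(Add(f, Rational(11, 3)), Pow(Add(f, 38), -1)) = Mul(Add(Rational(11, 3), f), Pow(Add(38, f), -1)) = Mul(Pow(Add(38, f), -1), Add(Rational(11, 3), f)))
Add(Function('j')(Function('d')(-8)), Mul(-1, Function('S')(-56))) = Add(Pow(-8, 2), Mul(-1, Mul(Pow(Add(38, -56), -1), Add(Rational(11, 3), -56)))) = Add(64, Mul(-1, Mul(Pow(-18, -1), Rational(-157, 3)))) = Add(64, Mul(-1, Mul(Rational(-1, 18), Rational(-157, 3)))) = Add(64, Mul(-1, Rational(157, 54))) = Add(64, Rational(-157, 54)) = Rational(3299, 54)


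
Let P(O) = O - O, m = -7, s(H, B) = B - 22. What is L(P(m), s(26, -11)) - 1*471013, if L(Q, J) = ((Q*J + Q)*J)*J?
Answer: -471013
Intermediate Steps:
s(H, B) = -22 + B
P(O) = 0
L(Q, J) = J**2*(Q + J*Q) (L(Q, J) = ((J*Q + Q)*J)*J = ((Q + J*Q)*J)*J = (J*(Q + J*Q))*J = J**2*(Q + J*Q))
L(P(m), s(26, -11)) - 1*471013 = 0*(-22 - 11)**2*(1 + (-22 - 11)) - 1*471013 = 0*(-33)**2*(1 - 33) - 471013 = 0*1089*(-32) - 471013 = 0 - 471013 = -471013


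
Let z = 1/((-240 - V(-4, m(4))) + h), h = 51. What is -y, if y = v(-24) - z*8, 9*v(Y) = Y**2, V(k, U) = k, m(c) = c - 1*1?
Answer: -11848/185 ≈ -64.043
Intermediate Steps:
m(c) = -1 + c (m(c) = c - 1 = -1 + c)
v(Y) = Y**2/9
z = -1/185 (z = 1/((-240 - 1*(-4)) + 51) = 1/((-240 + 4) + 51) = 1/(-236 + 51) = 1/(-185) = -1/185 ≈ -0.0054054)
y = 11848/185 (y = (1/9)*(-24)**2 - (-1)*8/185 = (1/9)*576 - 1*(-8/185) = 64 + 8/185 = 11848/185 ≈ 64.043)
-y = -1*11848/185 = -11848/185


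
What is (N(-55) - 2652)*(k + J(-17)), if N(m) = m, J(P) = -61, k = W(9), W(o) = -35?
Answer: 259872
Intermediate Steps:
k = -35
(N(-55) - 2652)*(k + J(-17)) = (-55 - 2652)*(-35 - 61) = -2707*(-96) = 259872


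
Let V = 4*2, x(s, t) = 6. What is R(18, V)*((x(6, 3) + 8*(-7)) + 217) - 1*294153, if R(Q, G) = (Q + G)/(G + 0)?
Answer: -1174441/4 ≈ -2.9361e+5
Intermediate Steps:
V = 8
R(Q, G) = (G + Q)/G
R(18, V)*((x(6, 3) + 8*(-7)) + 217) - 1*294153 = ((8 + 18)/8)*((6 + 8*(-7)) + 217) - 1*294153 = ((1/8)*26)*((6 - 56) + 217) - 294153 = 13*(-50 + 217)/4 - 294153 = (13/4)*167 - 294153 = 2171/4 - 294153 = -1174441/4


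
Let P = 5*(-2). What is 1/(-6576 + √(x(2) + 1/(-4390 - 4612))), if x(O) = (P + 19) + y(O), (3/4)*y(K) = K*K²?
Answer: -177591456/1167840883541 - √14343291690/1167840883541 ≈ -0.00015217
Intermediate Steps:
P = -10
y(K) = 4*K³/3 (y(K) = 4*(K*K²)/3 = 4*K³/3)
x(O) = 9 + 4*O³/3 (x(O) = (-10 + 19) + 4*O³/3 = 9 + 4*O³/3)
1/(-6576 + √(x(2) + 1/(-4390 - 4612))) = 1/(-6576 + √((9 + (4/3)*2³) + 1/(-4390 - 4612))) = 1/(-6576 + √((9 + (4/3)*8) + 1/(-9002))) = 1/(-6576 + √((9 + 32/3) - 1/9002)) = 1/(-6576 + √(59/3 - 1/9002)) = 1/(-6576 + √(531115/27006)) = 1/(-6576 + √14343291690/27006)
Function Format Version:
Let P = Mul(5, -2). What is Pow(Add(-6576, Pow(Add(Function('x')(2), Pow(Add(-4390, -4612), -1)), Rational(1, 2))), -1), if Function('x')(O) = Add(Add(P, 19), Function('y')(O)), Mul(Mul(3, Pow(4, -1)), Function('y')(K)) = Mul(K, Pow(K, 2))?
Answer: Add(Rational(-177591456, 1167840883541), Mul(Rational(-1, 1167840883541), Pow(14343291690, Rational(1, 2)))) ≈ -0.00015217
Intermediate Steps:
P = -10
Function('y')(K) = Mul(Rational(4, 3), Pow(K, 3)) (Function('y')(K) = Mul(Rational(4, 3), Mul(K, Pow(K, 2))) = Mul(Rational(4, 3), Pow(K, 3)))
Function('x')(O) = Add(9, Mul(Rational(4, 3), Pow(O, 3))) (Function('x')(O) = Add(Add(-10, 19), Mul(Rational(4, 3), Pow(O, 3))) = Add(9, Mul(Rational(4, 3), Pow(O, 3))))
Pow(Add(-6576, Pow(Add(Function('x')(2), Pow(Add(-4390, -4612), -1)), Rational(1, 2))), -1) = Pow(Add(-6576, Pow(Add(Add(9, Mul(Rational(4, 3), Pow(2, 3))), Pow(Add(-4390, -4612), -1)), Rational(1, 2))), -1) = Pow(Add(-6576, Pow(Add(Add(9, Mul(Rational(4, 3), 8)), Pow(-9002, -1)), Rational(1, 2))), -1) = Pow(Add(-6576, Pow(Add(Add(9, Rational(32, 3)), Rational(-1, 9002)), Rational(1, 2))), -1) = Pow(Add(-6576, Pow(Add(Rational(59, 3), Rational(-1, 9002)), Rational(1, 2))), -1) = Pow(Add(-6576, Pow(Rational(531115, 27006), Rational(1, 2))), -1) = Pow(Add(-6576, Mul(Rational(1, 27006), Pow(14343291690, Rational(1, 2)))), -1)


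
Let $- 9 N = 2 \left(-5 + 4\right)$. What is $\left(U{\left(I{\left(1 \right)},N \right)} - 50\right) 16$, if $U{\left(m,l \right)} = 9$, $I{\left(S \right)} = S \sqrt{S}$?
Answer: $-656$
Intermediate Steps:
$N = \frac{2}{9}$ ($N = - \frac{2 \left(-5 + 4\right)}{9} = - \frac{2 \left(-1\right)}{9} = \left(- \frac{1}{9}\right) \left(-2\right) = \frac{2}{9} \approx 0.22222$)
$I{\left(S \right)} = S^{\frac{3}{2}}$
$\left(U{\left(I{\left(1 \right)},N \right)} - 50\right) 16 = \left(9 - 50\right) 16 = \left(-41\right) 16 = -656$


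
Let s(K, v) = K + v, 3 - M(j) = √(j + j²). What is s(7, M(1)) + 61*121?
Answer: 7391 - √2 ≈ 7389.6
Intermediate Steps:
M(j) = 3 - √(j + j²)
s(7, M(1)) + 61*121 = (7 + (3 - √(1*(1 + 1)))) + 61*121 = (7 + (3 - √(1*2))) + 7381 = (7 + (3 - √2)) + 7381 = (10 - √2) + 7381 = 7391 - √2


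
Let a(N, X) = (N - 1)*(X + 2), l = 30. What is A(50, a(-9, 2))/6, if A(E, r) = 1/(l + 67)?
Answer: 1/582 ≈ 0.0017182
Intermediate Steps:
a(N, X) = (-1 + N)*(2 + X)
A(E, r) = 1/97 (A(E, r) = 1/(30 + 67) = 1/97)
A(50, a(-9, 2))/6 = (1/97)/6 = (⅙)*(1/97) = 1/582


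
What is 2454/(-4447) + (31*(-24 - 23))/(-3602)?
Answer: -2360029/16018094 ≈ -0.14734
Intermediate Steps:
2454/(-4447) + (31*(-24 - 23))/(-3602) = 2454*(-1/4447) + (31*(-47))*(-1/3602) = -2454/4447 - 1457*(-1/3602) = -2454/4447 + 1457/3602 = -2360029/16018094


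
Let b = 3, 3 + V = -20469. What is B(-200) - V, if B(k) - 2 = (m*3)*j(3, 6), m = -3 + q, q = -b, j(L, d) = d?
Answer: 20366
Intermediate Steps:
V = -20472 (V = -3 - 20469 = -20472)
q = -3 (q = -1*3 = -3)
m = -6 (m = -3 - 3 = -6)
B(k) = -106 (B(k) = 2 - 6*3*6 = 2 - 18*6 = 2 - 108 = -106)
B(-200) - V = -106 - 1*(-20472) = -106 + 20472 = 20366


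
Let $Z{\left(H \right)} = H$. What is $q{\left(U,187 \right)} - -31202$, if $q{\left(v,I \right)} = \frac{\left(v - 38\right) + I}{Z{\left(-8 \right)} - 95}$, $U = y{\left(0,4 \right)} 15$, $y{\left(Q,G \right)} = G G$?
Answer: $\frac{3213417}{103} \approx 31198.0$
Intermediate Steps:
$y{\left(Q,G \right)} = G^{2}$
$U = 240$ ($U = 4^{2} \cdot 15 = 16 \cdot 15 = 240$)
$q{\left(v,I \right)} = \frac{38}{103} - \frac{I}{103} - \frac{v}{103}$ ($q{\left(v,I \right)} = \frac{\left(v - 38\right) + I}{-8 - 95} = \frac{\left(v - 38\right) + I}{-103} = \left(\left(-38 + v\right) + I\right) \left(- \frac{1}{103}\right) = \left(-38 + I + v\right) \left(- \frac{1}{103}\right) = \frac{38}{103} - \frac{I}{103} - \frac{v}{103}$)
$q{\left(U,187 \right)} - -31202 = \left(\frac{38}{103} - \frac{187}{103} - \frac{240}{103}\right) - -31202 = \left(\frac{38}{103} - \frac{187}{103} - \frac{240}{103}\right) + 31202 = - \frac{389}{103} + 31202 = \frac{3213417}{103}$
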